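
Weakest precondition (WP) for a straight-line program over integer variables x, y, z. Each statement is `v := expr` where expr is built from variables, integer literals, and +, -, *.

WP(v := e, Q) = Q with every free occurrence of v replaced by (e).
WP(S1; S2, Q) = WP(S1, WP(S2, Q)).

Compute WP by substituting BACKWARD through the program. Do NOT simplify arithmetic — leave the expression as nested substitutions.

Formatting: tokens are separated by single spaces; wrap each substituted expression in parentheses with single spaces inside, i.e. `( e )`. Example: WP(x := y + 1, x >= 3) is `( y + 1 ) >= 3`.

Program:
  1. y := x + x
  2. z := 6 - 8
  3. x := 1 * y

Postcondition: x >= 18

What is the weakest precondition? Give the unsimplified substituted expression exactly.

Answer: ( 1 * ( x + x ) ) >= 18

Derivation:
post: x >= 18
stmt 3: x := 1 * y  -- replace 1 occurrence(s) of x with (1 * y)
  => ( 1 * y ) >= 18
stmt 2: z := 6 - 8  -- replace 0 occurrence(s) of z with (6 - 8)
  => ( 1 * y ) >= 18
stmt 1: y := x + x  -- replace 1 occurrence(s) of y with (x + x)
  => ( 1 * ( x + x ) ) >= 18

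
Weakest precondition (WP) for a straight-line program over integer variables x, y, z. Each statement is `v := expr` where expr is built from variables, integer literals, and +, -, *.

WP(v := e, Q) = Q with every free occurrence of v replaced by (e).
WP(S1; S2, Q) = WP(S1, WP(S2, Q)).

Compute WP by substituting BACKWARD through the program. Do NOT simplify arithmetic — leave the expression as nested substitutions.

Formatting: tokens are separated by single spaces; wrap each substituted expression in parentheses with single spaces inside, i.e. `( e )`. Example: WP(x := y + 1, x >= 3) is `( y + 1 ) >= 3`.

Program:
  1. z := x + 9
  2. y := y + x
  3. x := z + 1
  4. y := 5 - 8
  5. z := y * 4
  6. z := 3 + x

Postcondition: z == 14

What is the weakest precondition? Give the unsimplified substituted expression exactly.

Answer: ( 3 + ( ( x + 9 ) + 1 ) ) == 14

Derivation:
post: z == 14
stmt 6: z := 3 + x  -- replace 1 occurrence(s) of z with (3 + x)
  => ( 3 + x ) == 14
stmt 5: z := y * 4  -- replace 0 occurrence(s) of z with (y * 4)
  => ( 3 + x ) == 14
stmt 4: y := 5 - 8  -- replace 0 occurrence(s) of y with (5 - 8)
  => ( 3 + x ) == 14
stmt 3: x := z + 1  -- replace 1 occurrence(s) of x with (z + 1)
  => ( 3 + ( z + 1 ) ) == 14
stmt 2: y := y + x  -- replace 0 occurrence(s) of y with (y + x)
  => ( 3 + ( z + 1 ) ) == 14
stmt 1: z := x + 9  -- replace 1 occurrence(s) of z with (x + 9)
  => ( 3 + ( ( x + 9 ) + 1 ) ) == 14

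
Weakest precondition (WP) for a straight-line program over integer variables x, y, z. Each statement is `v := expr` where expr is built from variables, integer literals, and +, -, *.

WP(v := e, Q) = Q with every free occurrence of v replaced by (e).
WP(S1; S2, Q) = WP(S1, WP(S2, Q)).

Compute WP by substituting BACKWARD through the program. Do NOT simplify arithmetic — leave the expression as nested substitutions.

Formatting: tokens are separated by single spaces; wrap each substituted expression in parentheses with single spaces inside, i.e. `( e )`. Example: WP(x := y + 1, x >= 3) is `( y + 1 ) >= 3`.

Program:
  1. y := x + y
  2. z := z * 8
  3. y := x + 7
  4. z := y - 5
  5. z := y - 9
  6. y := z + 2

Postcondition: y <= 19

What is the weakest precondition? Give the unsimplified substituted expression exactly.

Answer: ( ( ( x + 7 ) - 9 ) + 2 ) <= 19

Derivation:
post: y <= 19
stmt 6: y := z + 2  -- replace 1 occurrence(s) of y with (z + 2)
  => ( z + 2 ) <= 19
stmt 5: z := y - 9  -- replace 1 occurrence(s) of z with (y - 9)
  => ( ( y - 9 ) + 2 ) <= 19
stmt 4: z := y - 5  -- replace 0 occurrence(s) of z with (y - 5)
  => ( ( y - 9 ) + 2 ) <= 19
stmt 3: y := x + 7  -- replace 1 occurrence(s) of y with (x + 7)
  => ( ( ( x + 7 ) - 9 ) + 2 ) <= 19
stmt 2: z := z * 8  -- replace 0 occurrence(s) of z with (z * 8)
  => ( ( ( x + 7 ) - 9 ) + 2 ) <= 19
stmt 1: y := x + y  -- replace 0 occurrence(s) of y with (x + y)
  => ( ( ( x + 7 ) - 9 ) + 2 ) <= 19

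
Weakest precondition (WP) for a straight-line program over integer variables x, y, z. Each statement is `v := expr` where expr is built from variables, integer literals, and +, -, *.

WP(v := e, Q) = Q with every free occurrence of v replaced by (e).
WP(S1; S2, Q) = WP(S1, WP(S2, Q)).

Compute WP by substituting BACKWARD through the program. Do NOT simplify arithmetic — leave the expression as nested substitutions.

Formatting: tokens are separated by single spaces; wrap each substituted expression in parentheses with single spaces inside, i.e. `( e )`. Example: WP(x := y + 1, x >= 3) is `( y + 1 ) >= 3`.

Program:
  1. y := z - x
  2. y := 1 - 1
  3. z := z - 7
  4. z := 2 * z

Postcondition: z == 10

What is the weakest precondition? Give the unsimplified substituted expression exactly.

post: z == 10
stmt 4: z := 2 * z  -- replace 1 occurrence(s) of z with (2 * z)
  => ( 2 * z ) == 10
stmt 3: z := z - 7  -- replace 1 occurrence(s) of z with (z - 7)
  => ( 2 * ( z - 7 ) ) == 10
stmt 2: y := 1 - 1  -- replace 0 occurrence(s) of y with (1 - 1)
  => ( 2 * ( z - 7 ) ) == 10
stmt 1: y := z - x  -- replace 0 occurrence(s) of y with (z - x)
  => ( 2 * ( z - 7 ) ) == 10

Answer: ( 2 * ( z - 7 ) ) == 10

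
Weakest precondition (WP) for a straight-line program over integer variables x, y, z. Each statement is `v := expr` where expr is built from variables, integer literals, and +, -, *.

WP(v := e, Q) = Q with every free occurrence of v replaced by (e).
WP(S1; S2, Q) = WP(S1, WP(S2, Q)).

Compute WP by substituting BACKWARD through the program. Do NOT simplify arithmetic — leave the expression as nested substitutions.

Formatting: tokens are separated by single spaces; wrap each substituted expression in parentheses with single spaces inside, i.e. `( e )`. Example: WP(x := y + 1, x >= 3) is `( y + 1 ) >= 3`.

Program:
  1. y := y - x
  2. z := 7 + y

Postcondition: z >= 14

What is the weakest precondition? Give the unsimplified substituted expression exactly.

Answer: ( 7 + ( y - x ) ) >= 14

Derivation:
post: z >= 14
stmt 2: z := 7 + y  -- replace 1 occurrence(s) of z with (7 + y)
  => ( 7 + y ) >= 14
stmt 1: y := y - x  -- replace 1 occurrence(s) of y with (y - x)
  => ( 7 + ( y - x ) ) >= 14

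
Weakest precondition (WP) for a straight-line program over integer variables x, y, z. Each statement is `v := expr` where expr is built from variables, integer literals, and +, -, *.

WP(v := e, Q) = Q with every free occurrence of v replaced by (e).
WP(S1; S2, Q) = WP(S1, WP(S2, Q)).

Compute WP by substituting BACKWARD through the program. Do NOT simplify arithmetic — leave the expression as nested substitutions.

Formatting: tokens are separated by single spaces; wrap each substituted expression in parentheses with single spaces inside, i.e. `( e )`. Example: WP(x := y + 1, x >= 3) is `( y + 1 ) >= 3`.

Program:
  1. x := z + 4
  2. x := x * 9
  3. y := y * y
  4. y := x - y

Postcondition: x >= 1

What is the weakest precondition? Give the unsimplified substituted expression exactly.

Answer: ( ( z + 4 ) * 9 ) >= 1

Derivation:
post: x >= 1
stmt 4: y := x - y  -- replace 0 occurrence(s) of y with (x - y)
  => x >= 1
stmt 3: y := y * y  -- replace 0 occurrence(s) of y with (y * y)
  => x >= 1
stmt 2: x := x * 9  -- replace 1 occurrence(s) of x with (x * 9)
  => ( x * 9 ) >= 1
stmt 1: x := z + 4  -- replace 1 occurrence(s) of x with (z + 4)
  => ( ( z + 4 ) * 9 ) >= 1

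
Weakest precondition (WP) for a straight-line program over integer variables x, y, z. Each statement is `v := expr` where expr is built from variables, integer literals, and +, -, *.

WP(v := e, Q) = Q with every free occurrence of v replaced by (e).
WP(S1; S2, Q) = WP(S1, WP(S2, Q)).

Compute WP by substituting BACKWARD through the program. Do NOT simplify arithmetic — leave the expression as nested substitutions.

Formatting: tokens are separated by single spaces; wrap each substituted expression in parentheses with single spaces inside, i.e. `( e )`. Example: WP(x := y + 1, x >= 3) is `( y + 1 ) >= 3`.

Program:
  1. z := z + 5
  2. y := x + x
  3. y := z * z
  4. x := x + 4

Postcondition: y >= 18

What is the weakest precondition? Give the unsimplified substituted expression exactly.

Answer: ( ( z + 5 ) * ( z + 5 ) ) >= 18

Derivation:
post: y >= 18
stmt 4: x := x + 4  -- replace 0 occurrence(s) of x with (x + 4)
  => y >= 18
stmt 3: y := z * z  -- replace 1 occurrence(s) of y with (z * z)
  => ( z * z ) >= 18
stmt 2: y := x + x  -- replace 0 occurrence(s) of y with (x + x)
  => ( z * z ) >= 18
stmt 1: z := z + 5  -- replace 2 occurrence(s) of z with (z + 5)
  => ( ( z + 5 ) * ( z + 5 ) ) >= 18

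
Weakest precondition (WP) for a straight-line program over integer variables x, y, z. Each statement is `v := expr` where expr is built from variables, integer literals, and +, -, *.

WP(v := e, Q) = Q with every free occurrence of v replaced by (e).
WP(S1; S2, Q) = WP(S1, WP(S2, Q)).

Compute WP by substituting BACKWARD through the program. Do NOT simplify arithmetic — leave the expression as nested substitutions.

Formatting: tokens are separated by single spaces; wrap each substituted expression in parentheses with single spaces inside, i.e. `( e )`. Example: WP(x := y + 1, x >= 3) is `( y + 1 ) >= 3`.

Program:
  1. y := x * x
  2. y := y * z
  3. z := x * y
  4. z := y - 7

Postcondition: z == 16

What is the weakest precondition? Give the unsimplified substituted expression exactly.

post: z == 16
stmt 4: z := y - 7  -- replace 1 occurrence(s) of z with (y - 7)
  => ( y - 7 ) == 16
stmt 3: z := x * y  -- replace 0 occurrence(s) of z with (x * y)
  => ( y - 7 ) == 16
stmt 2: y := y * z  -- replace 1 occurrence(s) of y with (y * z)
  => ( ( y * z ) - 7 ) == 16
stmt 1: y := x * x  -- replace 1 occurrence(s) of y with (x * x)
  => ( ( ( x * x ) * z ) - 7 ) == 16

Answer: ( ( ( x * x ) * z ) - 7 ) == 16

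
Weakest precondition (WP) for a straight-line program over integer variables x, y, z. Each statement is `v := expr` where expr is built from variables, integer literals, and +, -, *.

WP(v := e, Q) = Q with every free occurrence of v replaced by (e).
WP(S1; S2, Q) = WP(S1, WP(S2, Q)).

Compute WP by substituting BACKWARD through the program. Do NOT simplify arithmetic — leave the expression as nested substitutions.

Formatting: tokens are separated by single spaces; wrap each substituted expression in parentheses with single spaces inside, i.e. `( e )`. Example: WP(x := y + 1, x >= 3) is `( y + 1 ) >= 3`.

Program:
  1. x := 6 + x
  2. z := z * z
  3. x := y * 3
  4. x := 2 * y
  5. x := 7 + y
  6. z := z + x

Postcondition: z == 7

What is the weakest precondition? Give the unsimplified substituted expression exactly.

post: z == 7
stmt 6: z := z + x  -- replace 1 occurrence(s) of z with (z + x)
  => ( z + x ) == 7
stmt 5: x := 7 + y  -- replace 1 occurrence(s) of x with (7 + y)
  => ( z + ( 7 + y ) ) == 7
stmt 4: x := 2 * y  -- replace 0 occurrence(s) of x with (2 * y)
  => ( z + ( 7 + y ) ) == 7
stmt 3: x := y * 3  -- replace 0 occurrence(s) of x with (y * 3)
  => ( z + ( 7 + y ) ) == 7
stmt 2: z := z * z  -- replace 1 occurrence(s) of z with (z * z)
  => ( ( z * z ) + ( 7 + y ) ) == 7
stmt 1: x := 6 + x  -- replace 0 occurrence(s) of x with (6 + x)
  => ( ( z * z ) + ( 7 + y ) ) == 7

Answer: ( ( z * z ) + ( 7 + y ) ) == 7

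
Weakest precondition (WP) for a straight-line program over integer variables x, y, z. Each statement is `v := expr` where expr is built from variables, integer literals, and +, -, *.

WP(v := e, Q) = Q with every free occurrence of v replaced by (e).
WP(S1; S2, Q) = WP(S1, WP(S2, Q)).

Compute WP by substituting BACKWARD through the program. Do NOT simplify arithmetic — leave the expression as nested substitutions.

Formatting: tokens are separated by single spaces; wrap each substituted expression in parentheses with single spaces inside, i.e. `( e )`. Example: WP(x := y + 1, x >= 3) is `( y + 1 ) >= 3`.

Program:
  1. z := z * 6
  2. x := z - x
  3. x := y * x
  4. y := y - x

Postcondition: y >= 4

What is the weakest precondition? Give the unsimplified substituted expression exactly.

post: y >= 4
stmt 4: y := y - x  -- replace 1 occurrence(s) of y with (y - x)
  => ( y - x ) >= 4
stmt 3: x := y * x  -- replace 1 occurrence(s) of x with (y * x)
  => ( y - ( y * x ) ) >= 4
stmt 2: x := z - x  -- replace 1 occurrence(s) of x with (z - x)
  => ( y - ( y * ( z - x ) ) ) >= 4
stmt 1: z := z * 6  -- replace 1 occurrence(s) of z with (z * 6)
  => ( y - ( y * ( ( z * 6 ) - x ) ) ) >= 4

Answer: ( y - ( y * ( ( z * 6 ) - x ) ) ) >= 4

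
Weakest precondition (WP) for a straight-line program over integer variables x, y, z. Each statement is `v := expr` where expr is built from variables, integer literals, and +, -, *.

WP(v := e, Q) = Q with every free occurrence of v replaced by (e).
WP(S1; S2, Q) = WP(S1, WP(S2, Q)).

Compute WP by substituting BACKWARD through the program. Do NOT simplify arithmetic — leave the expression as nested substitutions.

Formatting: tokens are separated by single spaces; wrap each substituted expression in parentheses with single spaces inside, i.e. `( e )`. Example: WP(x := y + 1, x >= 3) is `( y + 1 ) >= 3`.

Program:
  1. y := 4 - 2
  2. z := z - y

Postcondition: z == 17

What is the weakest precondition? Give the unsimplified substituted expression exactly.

post: z == 17
stmt 2: z := z - y  -- replace 1 occurrence(s) of z with (z - y)
  => ( z - y ) == 17
stmt 1: y := 4 - 2  -- replace 1 occurrence(s) of y with (4 - 2)
  => ( z - ( 4 - 2 ) ) == 17

Answer: ( z - ( 4 - 2 ) ) == 17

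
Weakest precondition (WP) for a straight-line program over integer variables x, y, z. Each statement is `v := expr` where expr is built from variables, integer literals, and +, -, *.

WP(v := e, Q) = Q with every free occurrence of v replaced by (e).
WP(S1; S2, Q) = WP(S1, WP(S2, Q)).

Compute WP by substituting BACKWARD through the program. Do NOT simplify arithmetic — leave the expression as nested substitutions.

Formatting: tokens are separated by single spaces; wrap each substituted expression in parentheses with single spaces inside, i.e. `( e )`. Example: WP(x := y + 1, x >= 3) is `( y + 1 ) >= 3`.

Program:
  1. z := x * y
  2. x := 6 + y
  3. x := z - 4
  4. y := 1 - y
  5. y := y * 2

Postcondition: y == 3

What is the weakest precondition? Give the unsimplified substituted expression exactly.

Answer: ( ( 1 - y ) * 2 ) == 3

Derivation:
post: y == 3
stmt 5: y := y * 2  -- replace 1 occurrence(s) of y with (y * 2)
  => ( y * 2 ) == 3
stmt 4: y := 1 - y  -- replace 1 occurrence(s) of y with (1 - y)
  => ( ( 1 - y ) * 2 ) == 3
stmt 3: x := z - 4  -- replace 0 occurrence(s) of x with (z - 4)
  => ( ( 1 - y ) * 2 ) == 3
stmt 2: x := 6 + y  -- replace 0 occurrence(s) of x with (6 + y)
  => ( ( 1 - y ) * 2 ) == 3
stmt 1: z := x * y  -- replace 0 occurrence(s) of z with (x * y)
  => ( ( 1 - y ) * 2 ) == 3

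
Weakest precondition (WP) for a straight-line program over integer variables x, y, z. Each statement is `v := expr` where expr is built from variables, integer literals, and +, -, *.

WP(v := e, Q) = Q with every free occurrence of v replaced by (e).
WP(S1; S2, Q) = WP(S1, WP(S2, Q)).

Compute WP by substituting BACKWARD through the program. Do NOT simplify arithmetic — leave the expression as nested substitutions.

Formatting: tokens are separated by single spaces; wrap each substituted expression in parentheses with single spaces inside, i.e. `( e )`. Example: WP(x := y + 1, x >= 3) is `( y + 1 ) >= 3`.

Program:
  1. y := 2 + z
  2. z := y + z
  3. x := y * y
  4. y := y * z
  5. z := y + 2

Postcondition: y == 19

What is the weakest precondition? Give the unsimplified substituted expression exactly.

Answer: ( ( 2 + z ) * ( ( 2 + z ) + z ) ) == 19

Derivation:
post: y == 19
stmt 5: z := y + 2  -- replace 0 occurrence(s) of z with (y + 2)
  => y == 19
stmt 4: y := y * z  -- replace 1 occurrence(s) of y with (y * z)
  => ( y * z ) == 19
stmt 3: x := y * y  -- replace 0 occurrence(s) of x with (y * y)
  => ( y * z ) == 19
stmt 2: z := y + z  -- replace 1 occurrence(s) of z with (y + z)
  => ( y * ( y + z ) ) == 19
stmt 1: y := 2 + z  -- replace 2 occurrence(s) of y with (2 + z)
  => ( ( 2 + z ) * ( ( 2 + z ) + z ) ) == 19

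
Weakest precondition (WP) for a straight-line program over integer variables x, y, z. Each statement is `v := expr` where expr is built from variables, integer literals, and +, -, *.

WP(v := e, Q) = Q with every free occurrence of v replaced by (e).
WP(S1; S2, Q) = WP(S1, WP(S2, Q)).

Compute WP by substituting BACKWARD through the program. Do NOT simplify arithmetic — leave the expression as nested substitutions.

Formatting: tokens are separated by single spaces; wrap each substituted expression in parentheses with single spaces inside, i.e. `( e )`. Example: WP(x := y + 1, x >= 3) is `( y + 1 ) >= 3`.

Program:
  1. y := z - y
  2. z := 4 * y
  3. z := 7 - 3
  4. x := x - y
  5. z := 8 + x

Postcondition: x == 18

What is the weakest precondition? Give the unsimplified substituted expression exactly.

post: x == 18
stmt 5: z := 8 + x  -- replace 0 occurrence(s) of z with (8 + x)
  => x == 18
stmt 4: x := x - y  -- replace 1 occurrence(s) of x with (x - y)
  => ( x - y ) == 18
stmt 3: z := 7 - 3  -- replace 0 occurrence(s) of z with (7 - 3)
  => ( x - y ) == 18
stmt 2: z := 4 * y  -- replace 0 occurrence(s) of z with (4 * y)
  => ( x - y ) == 18
stmt 1: y := z - y  -- replace 1 occurrence(s) of y with (z - y)
  => ( x - ( z - y ) ) == 18

Answer: ( x - ( z - y ) ) == 18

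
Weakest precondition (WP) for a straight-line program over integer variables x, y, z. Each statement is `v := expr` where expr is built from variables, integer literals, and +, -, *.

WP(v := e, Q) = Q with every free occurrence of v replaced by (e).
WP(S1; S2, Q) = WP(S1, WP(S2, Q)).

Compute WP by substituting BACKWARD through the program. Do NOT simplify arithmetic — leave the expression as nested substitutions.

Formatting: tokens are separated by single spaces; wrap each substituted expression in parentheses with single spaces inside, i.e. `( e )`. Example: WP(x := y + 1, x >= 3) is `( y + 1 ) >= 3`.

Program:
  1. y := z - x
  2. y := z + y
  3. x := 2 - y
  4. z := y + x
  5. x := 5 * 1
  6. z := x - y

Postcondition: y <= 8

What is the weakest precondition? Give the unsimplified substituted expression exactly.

post: y <= 8
stmt 6: z := x - y  -- replace 0 occurrence(s) of z with (x - y)
  => y <= 8
stmt 5: x := 5 * 1  -- replace 0 occurrence(s) of x with (5 * 1)
  => y <= 8
stmt 4: z := y + x  -- replace 0 occurrence(s) of z with (y + x)
  => y <= 8
stmt 3: x := 2 - y  -- replace 0 occurrence(s) of x with (2 - y)
  => y <= 8
stmt 2: y := z + y  -- replace 1 occurrence(s) of y with (z + y)
  => ( z + y ) <= 8
stmt 1: y := z - x  -- replace 1 occurrence(s) of y with (z - x)
  => ( z + ( z - x ) ) <= 8

Answer: ( z + ( z - x ) ) <= 8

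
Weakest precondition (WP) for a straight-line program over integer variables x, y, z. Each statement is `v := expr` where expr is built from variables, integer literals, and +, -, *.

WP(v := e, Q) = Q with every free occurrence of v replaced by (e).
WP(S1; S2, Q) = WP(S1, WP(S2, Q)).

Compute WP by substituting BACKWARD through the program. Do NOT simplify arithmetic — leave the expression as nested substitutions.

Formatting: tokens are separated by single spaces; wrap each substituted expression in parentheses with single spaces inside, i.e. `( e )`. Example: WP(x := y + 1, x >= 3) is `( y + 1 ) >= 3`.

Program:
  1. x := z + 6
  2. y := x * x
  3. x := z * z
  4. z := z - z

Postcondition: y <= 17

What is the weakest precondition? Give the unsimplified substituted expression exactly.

post: y <= 17
stmt 4: z := z - z  -- replace 0 occurrence(s) of z with (z - z)
  => y <= 17
stmt 3: x := z * z  -- replace 0 occurrence(s) of x with (z * z)
  => y <= 17
stmt 2: y := x * x  -- replace 1 occurrence(s) of y with (x * x)
  => ( x * x ) <= 17
stmt 1: x := z + 6  -- replace 2 occurrence(s) of x with (z + 6)
  => ( ( z + 6 ) * ( z + 6 ) ) <= 17

Answer: ( ( z + 6 ) * ( z + 6 ) ) <= 17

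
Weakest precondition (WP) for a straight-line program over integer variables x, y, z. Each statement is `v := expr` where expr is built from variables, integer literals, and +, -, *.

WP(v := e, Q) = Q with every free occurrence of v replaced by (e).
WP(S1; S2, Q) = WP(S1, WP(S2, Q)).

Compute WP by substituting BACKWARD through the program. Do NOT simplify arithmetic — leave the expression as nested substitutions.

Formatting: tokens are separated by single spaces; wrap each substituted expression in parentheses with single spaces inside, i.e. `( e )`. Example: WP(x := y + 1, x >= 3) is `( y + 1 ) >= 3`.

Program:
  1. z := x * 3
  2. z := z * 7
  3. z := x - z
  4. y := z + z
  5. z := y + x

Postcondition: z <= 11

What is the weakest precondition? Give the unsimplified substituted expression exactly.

post: z <= 11
stmt 5: z := y + x  -- replace 1 occurrence(s) of z with (y + x)
  => ( y + x ) <= 11
stmt 4: y := z + z  -- replace 1 occurrence(s) of y with (z + z)
  => ( ( z + z ) + x ) <= 11
stmt 3: z := x - z  -- replace 2 occurrence(s) of z with (x - z)
  => ( ( ( x - z ) + ( x - z ) ) + x ) <= 11
stmt 2: z := z * 7  -- replace 2 occurrence(s) of z with (z * 7)
  => ( ( ( x - ( z * 7 ) ) + ( x - ( z * 7 ) ) ) + x ) <= 11
stmt 1: z := x * 3  -- replace 2 occurrence(s) of z with (x * 3)
  => ( ( ( x - ( ( x * 3 ) * 7 ) ) + ( x - ( ( x * 3 ) * 7 ) ) ) + x ) <= 11

Answer: ( ( ( x - ( ( x * 3 ) * 7 ) ) + ( x - ( ( x * 3 ) * 7 ) ) ) + x ) <= 11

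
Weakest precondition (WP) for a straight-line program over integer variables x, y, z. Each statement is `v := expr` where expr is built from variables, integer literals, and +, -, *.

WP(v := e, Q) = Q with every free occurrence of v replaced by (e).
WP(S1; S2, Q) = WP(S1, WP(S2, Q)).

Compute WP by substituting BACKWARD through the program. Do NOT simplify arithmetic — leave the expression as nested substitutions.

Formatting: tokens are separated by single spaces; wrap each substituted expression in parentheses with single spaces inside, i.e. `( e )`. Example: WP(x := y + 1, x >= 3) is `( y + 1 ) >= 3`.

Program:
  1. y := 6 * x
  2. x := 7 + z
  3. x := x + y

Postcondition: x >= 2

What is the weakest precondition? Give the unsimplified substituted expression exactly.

post: x >= 2
stmt 3: x := x + y  -- replace 1 occurrence(s) of x with (x + y)
  => ( x + y ) >= 2
stmt 2: x := 7 + z  -- replace 1 occurrence(s) of x with (7 + z)
  => ( ( 7 + z ) + y ) >= 2
stmt 1: y := 6 * x  -- replace 1 occurrence(s) of y with (6 * x)
  => ( ( 7 + z ) + ( 6 * x ) ) >= 2

Answer: ( ( 7 + z ) + ( 6 * x ) ) >= 2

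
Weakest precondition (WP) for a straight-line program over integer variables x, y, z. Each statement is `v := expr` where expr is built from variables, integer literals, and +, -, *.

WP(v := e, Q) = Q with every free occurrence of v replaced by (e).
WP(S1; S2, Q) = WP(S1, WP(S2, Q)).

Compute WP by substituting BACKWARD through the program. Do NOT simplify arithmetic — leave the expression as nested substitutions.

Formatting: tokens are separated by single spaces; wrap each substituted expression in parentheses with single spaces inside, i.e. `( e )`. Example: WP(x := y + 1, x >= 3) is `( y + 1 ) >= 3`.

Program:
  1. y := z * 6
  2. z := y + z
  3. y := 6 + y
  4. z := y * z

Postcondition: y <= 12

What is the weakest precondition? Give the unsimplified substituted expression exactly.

post: y <= 12
stmt 4: z := y * z  -- replace 0 occurrence(s) of z with (y * z)
  => y <= 12
stmt 3: y := 6 + y  -- replace 1 occurrence(s) of y with (6 + y)
  => ( 6 + y ) <= 12
stmt 2: z := y + z  -- replace 0 occurrence(s) of z with (y + z)
  => ( 6 + y ) <= 12
stmt 1: y := z * 6  -- replace 1 occurrence(s) of y with (z * 6)
  => ( 6 + ( z * 6 ) ) <= 12

Answer: ( 6 + ( z * 6 ) ) <= 12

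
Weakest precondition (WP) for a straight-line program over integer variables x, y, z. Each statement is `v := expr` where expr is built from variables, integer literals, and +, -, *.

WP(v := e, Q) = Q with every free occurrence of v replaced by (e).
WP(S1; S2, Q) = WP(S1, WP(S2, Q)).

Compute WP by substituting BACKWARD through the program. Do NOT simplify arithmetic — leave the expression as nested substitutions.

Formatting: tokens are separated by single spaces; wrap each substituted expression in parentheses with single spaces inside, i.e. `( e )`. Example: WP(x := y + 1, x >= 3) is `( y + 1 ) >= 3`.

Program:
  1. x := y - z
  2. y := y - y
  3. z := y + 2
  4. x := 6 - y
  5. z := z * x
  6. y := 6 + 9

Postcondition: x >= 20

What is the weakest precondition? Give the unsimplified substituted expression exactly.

post: x >= 20
stmt 6: y := 6 + 9  -- replace 0 occurrence(s) of y with (6 + 9)
  => x >= 20
stmt 5: z := z * x  -- replace 0 occurrence(s) of z with (z * x)
  => x >= 20
stmt 4: x := 6 - y  -- replace 1 occurrence(s) of x with (6 - y)
  => ( 6 - y ) >= 20
stmt 3: z := y + 2  -- replace 0 occurrence(s) of z with (y + 2)
  => ( 6 - y ) >= 20
stmt 2: y := y - y  -- replace 1 occurrence(s) of y with (y - y)
  => ( 6 - ( y - y ) ) >= 20
stmt 1: x := y - z  -- replace 0 occurrence(s) of x with (y - z)
  => ( 6 - ( y - y ) ) >= 20

Answer: ( 6 - ( y - y ) ) >= 20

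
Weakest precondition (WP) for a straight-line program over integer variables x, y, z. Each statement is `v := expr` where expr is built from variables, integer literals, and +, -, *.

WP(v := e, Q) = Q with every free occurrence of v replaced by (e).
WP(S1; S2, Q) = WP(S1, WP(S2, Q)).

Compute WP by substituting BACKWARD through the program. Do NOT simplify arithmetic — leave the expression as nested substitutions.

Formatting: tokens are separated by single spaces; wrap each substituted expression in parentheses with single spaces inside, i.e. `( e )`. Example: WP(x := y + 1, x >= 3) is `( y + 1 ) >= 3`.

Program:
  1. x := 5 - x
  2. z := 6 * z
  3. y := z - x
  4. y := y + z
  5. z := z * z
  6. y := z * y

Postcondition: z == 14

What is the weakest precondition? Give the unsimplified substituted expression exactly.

post: z == 14
stmt 6: y := z * y  -- replace 0 occurrence(s) of y with (z * y)
  => z == 14
stmt 5: z := z * z  -- replace 1 occurrence(s) of z with (z * z)
  => ( z * z ) == 14
stmt 4: y := y + z  -- replace 0 occurrence(s) of y with (y + z)
  => ( z * z ) == 14
stmt 3: y := z - x  -- replace 0 occurrence(s) of y with (z - x)
  => ( z * z ) == 14
stmt 2: z := 6 * z  -- replace 2 occurrence(s) of z with (6 * z)
  => ( ( 6 * z ) * ( 6 * z ) ) == 14
stmt 1: x := 5 - x  -- replace 0 occurrence(s) of x with (5 - x)
  => ( ( 6 * z ) * ( 6 * z ) ) == 14

Answer: ( ( 6 * z ) * ( 6 * z ) ) == 14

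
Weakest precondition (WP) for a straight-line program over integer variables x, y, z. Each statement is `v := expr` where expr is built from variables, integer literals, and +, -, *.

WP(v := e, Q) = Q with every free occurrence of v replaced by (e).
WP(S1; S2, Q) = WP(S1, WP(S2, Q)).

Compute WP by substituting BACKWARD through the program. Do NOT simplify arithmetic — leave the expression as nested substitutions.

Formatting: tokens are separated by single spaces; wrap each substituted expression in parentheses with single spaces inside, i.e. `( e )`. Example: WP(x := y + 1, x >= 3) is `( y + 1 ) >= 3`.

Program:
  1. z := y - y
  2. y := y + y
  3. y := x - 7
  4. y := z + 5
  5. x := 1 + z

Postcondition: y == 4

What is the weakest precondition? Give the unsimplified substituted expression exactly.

Answer: ( ( y - y ) + 5 ) == 4

Derivation:
post: y == 4
stmt 5: x := 1 + z  -- replace 0 occurrence(s) of x with (1 + z)
  => y == 4
stmt 4: y := z + 5  -- replace 1 occurrence(s) of y with (z + 5)
  => ( z + 5 ) == 4
stmt 3: y := x - 7  -- replace 0 occurrence(s) of y with (x - 7)
  => ( z + 5 ) == 4
stmt 2: y := y + y  -- replace 0 occurrence(s) of y with (y + y)
  => ( z + 5 ) == 4
stmt 1: z := y - y  -- replace 1 occurrence(s) of z with (y - y)
  => ( ( y - y ) + 5 ) == 4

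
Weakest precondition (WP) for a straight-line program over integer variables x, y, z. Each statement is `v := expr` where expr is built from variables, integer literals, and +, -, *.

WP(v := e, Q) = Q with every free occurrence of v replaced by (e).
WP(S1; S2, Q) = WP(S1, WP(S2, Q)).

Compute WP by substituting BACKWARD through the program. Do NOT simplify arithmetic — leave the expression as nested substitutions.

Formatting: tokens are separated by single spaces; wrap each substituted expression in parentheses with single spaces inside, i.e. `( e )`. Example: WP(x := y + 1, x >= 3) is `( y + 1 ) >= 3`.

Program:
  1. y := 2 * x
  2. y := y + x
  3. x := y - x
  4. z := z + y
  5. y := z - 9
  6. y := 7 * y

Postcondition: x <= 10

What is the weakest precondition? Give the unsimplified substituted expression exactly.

post: x <= 10
stmt 6: y := 7 * y  -- replace 0 occurrence(s) of y with (7 * y)
  => x <= 10
stmt 5: y := z - 9  -- replace 0 occurrence(s) of y with (z - 9)
  => x <= 10
stmt 4: z := z + y  -- replace 0 occurrence(s) of z with (z + y)
  => x <= 10
stmt 3: x := y - x  -- replace 1 occurrence(s) of x with (y - x)
  => ( y - x ) <= 10
stmt 2: y := y + x  -- replace 1 occurrence(s) of y with (y + x)
  => ( ( y + x ) - x ) <= 10
stmt 1: y := 2 * x  -- replace 1 occurrence(s) of y with (2 * x)
  => ( ( ( 2 * x ) + x ) - x ) <= 10

Answer: ( ( ( 2 * x ) + x ) - x ) <= 10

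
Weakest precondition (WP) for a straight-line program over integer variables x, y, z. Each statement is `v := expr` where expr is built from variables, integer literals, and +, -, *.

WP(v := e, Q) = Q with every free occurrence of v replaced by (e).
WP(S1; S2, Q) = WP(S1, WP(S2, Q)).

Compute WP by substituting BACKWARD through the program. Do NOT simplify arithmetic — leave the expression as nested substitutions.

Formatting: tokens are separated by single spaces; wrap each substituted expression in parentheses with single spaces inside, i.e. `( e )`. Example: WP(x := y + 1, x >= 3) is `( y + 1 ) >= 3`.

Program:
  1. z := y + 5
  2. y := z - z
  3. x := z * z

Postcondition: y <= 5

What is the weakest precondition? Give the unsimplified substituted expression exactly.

Answer: ( ( y + 5 ) - ( y + 5 ) ) <= 5

Derivation:
post: y <= 5
stmt 3: x := z * z  -- replace 0 occurrence(s) of x with (z * z)
  => y <= 5
stmt 2: y := z - z  -- replace 1 occurrence(s) of y with (z - z)
  => ( z - z ) <= 5
stmt 1: z := y + 5  -- replace 2 occurrence(s) of z with (y + 5)
  => ( ( y + 5 ) - ( y + 5 ) ) <= 5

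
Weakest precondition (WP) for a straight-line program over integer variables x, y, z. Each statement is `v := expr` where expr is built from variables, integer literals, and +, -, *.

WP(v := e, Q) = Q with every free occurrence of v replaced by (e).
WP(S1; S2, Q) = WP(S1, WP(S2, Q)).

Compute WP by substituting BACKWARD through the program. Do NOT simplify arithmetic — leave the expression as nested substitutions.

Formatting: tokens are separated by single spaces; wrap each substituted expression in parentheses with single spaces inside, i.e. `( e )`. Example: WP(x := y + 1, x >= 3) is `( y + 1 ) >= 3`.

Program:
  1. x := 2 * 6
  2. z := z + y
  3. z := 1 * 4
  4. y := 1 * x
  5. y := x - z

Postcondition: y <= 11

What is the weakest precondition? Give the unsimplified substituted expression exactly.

Answer: ( ( 2 * 6 ) - ( 1 * 4 ) ) <= 11

Derivation:
post: y <= 11
stmt 5: y := x - z  -- replace 1 occurrence(s) of y with (x - z)
  => ( x - z ) <= 11
stmt 4: y := 1 * x  -- replace 0 occurrence(s) of y with (1 * x)
  => ( x - z ) <= 11
stmt 3: z := 1 * 4  -- replace 1 occurrence(s) of z with (1 * 4)
  => ( x - ( 1 * 4 ) ) <= 11
stmt 2: z := z + y  -- replace 0 occurrence(s) of z with (z + y)
  => ( x - ( 1 * 4 ) ) <= 11
stmt 1: x := 2 * 6  -- replace 1 occurrence(s) of x with (2 * 6)
  => ( ( 2 * 6 ) - ( 1 * 4 ) ) <= 11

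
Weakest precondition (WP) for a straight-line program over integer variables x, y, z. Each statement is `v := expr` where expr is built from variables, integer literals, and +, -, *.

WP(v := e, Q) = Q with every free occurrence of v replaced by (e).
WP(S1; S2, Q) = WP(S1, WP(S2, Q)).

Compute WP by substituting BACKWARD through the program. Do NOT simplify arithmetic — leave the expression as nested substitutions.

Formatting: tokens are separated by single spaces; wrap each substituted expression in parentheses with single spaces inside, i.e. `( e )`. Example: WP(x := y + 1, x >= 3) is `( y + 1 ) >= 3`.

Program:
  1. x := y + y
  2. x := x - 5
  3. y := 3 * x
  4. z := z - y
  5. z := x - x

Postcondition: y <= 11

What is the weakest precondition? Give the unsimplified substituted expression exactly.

Answer: ( 3 * ( ( y + y ) - 5 ) ) <= 11

Derivation:
post: y <= 11
stmt 5: z := x - x  -- replace 0 occurrence(s) of z with (x - x)
  => y <= 11
stmt 4: z := z - y  -- replace 0 occurrence(s) of z with (z - y)
  => y <= 11
stmt 3: y := 3 * x  -- replace 1 occurrence(s) of y with (3 * x)
  => ( 3 * x ) <= 11
stmt 2: x := x - 5  -- replace 1 occurrence(s) of x with (x - 5)
  => ( 3 * ( x - 5 ) ) <= 11
stmt 1: x := y + y  -- replace 1 occurrence(s) of x with (y + y)
  => ( 3 * ( ( y + y ) - 5 ) ) <= 11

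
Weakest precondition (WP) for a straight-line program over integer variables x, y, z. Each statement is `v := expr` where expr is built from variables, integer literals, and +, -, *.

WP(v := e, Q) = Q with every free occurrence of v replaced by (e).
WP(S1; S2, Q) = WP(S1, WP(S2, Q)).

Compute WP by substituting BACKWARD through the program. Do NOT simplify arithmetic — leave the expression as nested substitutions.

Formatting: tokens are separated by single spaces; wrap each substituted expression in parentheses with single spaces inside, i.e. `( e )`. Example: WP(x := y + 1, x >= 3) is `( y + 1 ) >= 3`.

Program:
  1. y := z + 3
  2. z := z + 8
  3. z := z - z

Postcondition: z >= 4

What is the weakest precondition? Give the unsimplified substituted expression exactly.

post: z >= 4
stmt 3: z := z - z  -- replace 1 occurrence(s) of z with (z - z)
  => ( z - z ) >= 4
stmt 2: z := z + 8  -- replace 2 occurrence(s) of z with (z + 8)
  => ( ( z + 8 ) - ( z + 8 ) ) >= 4
stmt 1: y := z + 3  -- replace 0 occurrence(s) of y with (z + 3)
  => ( ( z + 8 ) - ( z + 8 ) ) >= 4

Answer: ( ( z + 8 ) - ( z + 8 ) ) >= 4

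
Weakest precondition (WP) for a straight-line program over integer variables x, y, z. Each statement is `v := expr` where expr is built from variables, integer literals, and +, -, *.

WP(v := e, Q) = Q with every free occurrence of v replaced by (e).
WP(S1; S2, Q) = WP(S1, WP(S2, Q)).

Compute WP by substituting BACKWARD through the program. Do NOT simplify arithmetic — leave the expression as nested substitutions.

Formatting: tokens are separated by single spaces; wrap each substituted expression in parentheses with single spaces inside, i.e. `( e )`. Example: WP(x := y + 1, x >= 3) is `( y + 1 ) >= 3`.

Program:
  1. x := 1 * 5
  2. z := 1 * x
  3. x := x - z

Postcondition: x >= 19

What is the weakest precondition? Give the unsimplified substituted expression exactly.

post: x >= 19
stmt 3: x := x - z  -- replace 1 occurrence(s) of x with (x - z)
  => ( x - z ) >= 19
stmt 2: z := 1 * x  -- replace 1 occurrence(s) of z with (1 * x)
  => ( x - ( 1 * x ) ) >= 19
stmt 1: x := 1 * 5  -- replace 2 occurrence(s) of x with (1 * 5)
  => ( ( 1 * 5 ) - ( 1 * ( 1 * 5 ) ) ) >= 19

Answer: ( ( 1 * 5 ) - ( 1 * ( 1 * 5 ) ) ) >= 19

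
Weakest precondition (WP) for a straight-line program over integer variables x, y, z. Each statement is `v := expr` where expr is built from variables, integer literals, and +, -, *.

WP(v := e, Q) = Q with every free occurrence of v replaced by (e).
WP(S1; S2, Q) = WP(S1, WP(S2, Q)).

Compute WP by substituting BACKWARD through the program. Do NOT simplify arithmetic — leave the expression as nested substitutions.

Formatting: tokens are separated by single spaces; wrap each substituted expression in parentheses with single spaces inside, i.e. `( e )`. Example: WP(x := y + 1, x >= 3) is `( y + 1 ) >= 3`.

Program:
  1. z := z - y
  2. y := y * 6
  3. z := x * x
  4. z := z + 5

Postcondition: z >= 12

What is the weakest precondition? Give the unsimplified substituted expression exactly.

post: z >= 12
stmt 4: z := z + 5  -- replace 1 occurrence(s) of z with (z + 5)
  => ( z + 5 ) >= 12
stmt 3: z := x * x  -- replace 1 occurrence(s) of z with (x * x)
  => ( ( x * x ) + 5 ) >= 12
stmt 2: y := y * 6  -- replace 0 occurrence(s) of y with (y * 6)
  => ( ( x * x ) + 5 ) >= 12
stmt 1: z := z - y  -- replace 0 occurrence(s) of z with (z - y)
  => ( ( x * x ) + 5 ) >= 12

Answer: ( ( x * x ) + 5 ) >= 12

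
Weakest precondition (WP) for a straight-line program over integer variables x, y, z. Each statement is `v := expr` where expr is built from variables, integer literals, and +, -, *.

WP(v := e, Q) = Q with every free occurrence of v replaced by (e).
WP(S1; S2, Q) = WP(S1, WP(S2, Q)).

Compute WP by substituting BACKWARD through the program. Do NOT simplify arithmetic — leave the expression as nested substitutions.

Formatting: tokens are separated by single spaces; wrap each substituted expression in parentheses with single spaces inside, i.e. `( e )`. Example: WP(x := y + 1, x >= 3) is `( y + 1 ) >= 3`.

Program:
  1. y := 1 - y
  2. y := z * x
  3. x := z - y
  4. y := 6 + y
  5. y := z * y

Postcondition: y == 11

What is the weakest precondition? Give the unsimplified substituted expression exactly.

post: y == 11
stmt 5: y := z * y  -- replace 1 occurrence(s) of y with (z * y)
  => ( z * y ) == 11
stmt 4: y := 6 + y  -- replace 1 occurrence(s) of y with (6 + y)
  => ( z * ( 6 + y ) ) == 11
stmt 3: x := z - y  -- replace 0 occurrence(s) of x with (z - y)
  => ( z * ( 6 + y ) ) == 11
stmt 2: y := z * x  -- replace 1 occurrence(s) of y with (z * x)
  => ( z * ( 6 + ( z * x ) ) ) == 11
stmt 1: y := 1 - y  -- replace 0 occurrence(s) of y with (1 - y)
  => ( z * ( 6 + ( z * x ) ) ) == 11

Answer: ( z * ( 6 + ( z * x ) ) ) == 11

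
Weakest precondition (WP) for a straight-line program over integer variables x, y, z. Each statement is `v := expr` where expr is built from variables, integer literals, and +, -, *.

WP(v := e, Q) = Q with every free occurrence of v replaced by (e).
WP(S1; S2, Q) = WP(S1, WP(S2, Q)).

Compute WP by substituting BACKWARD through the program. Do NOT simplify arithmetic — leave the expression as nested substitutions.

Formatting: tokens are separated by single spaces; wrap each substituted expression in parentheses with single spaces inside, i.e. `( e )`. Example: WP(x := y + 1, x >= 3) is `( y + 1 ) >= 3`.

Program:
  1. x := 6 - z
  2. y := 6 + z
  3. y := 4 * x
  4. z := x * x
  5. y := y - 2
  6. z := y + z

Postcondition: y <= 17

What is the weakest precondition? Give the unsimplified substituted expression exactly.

post: y <= 17
stmt 6: z := y + z  -- replace 0 occurrence(s) of z with (y + z)
  => y <= 17
stmt 5: y := y - 2  -- replace 1 occurrence(s) of y with (y - 2)
  => ( y - 2 ) <= 17
stmt 4: z := x * x  -- replace 0 occurrence(s) of z with (x * x)
  => ( y - 2 ) <= 17
stmt 3: y := 4 * x  -- replace 1 occurrence(s) of y with (4 * x)
  => ( ( 4 * x ) - 2 ) <= 17
stmt 2: y := 6 + z  -- replace 0 occurrence(s) of y with (6 + z)
  => ( ( 4 * x ) - 2 ) <= 17
stmt 1: x := 6 - z  -- replace 1 occurrence(s) of x with (6 - z)
  => ( ( 4 * ( 6 - z ) ) - 2 ) <= 17

Answer: ( ( 4 * ( 6 - z ) ) - 2 ) <= 17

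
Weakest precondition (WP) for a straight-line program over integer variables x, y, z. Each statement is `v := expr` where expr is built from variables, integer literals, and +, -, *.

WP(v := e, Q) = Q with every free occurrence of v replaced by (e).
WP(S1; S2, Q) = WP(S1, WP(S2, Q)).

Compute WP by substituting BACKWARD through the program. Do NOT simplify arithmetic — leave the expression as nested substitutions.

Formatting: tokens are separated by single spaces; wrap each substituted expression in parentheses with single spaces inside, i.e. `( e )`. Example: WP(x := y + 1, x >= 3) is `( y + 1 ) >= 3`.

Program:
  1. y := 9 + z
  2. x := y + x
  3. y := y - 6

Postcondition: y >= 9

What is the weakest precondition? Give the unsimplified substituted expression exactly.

post: y >= 9
stmt 3: y := y - 6  -- replace 1 occurrence(s) of y with (y - 6)
  => ( y - 6 ) >= 9
stmt 2: x := y + x  -- replace 0 occurrence(s) of x with (y + x)
  => ( y - 6 ) >= 9
stmt 1: y := 9 + z  -- replace 1 occurrence(s) of y with (9 + z)
  => ( ( 9 + z ) - 6 ) >= 9

Answer: ( ( 9 + z ) - 6 ) >= 9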